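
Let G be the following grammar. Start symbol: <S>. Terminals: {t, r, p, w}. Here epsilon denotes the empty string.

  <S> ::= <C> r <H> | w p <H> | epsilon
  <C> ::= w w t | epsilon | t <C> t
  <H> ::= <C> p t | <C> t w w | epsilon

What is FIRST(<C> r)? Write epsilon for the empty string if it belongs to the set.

FIRST(<C>) = {epsilon, t, w}
FIRST(<S>) = {epsilon, r, t, w}  (via <C> r <H>)
FIRST(<H>) = {epsilon, p, t, w}  (via <C> p t, <C> t w w)
FIRST(<C> r): take FIRST of each symbol in turn, carrying on past any symbol whose FIRST contains epsilon; result {r, t, w}.

{r, t, w}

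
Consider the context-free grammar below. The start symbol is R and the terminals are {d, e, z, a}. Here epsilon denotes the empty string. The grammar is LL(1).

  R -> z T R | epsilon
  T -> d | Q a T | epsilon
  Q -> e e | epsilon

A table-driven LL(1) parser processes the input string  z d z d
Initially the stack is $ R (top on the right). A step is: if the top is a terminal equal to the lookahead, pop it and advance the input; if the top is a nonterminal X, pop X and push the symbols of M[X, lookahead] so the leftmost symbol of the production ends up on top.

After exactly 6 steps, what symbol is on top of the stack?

T

     Stack    Input      Action
  1  $ R      z d z d $  expand R -> z T R
  2  $ R T z  z d z d $  match z
  3  $ R T    d z d $    expand T -> d
  4  $ R d    d z d $    match d
  5  $ R      z d $      expand R -> z T R
  6  $ R T z  z d $      match z
Stack after step 6: $ R T (top = T).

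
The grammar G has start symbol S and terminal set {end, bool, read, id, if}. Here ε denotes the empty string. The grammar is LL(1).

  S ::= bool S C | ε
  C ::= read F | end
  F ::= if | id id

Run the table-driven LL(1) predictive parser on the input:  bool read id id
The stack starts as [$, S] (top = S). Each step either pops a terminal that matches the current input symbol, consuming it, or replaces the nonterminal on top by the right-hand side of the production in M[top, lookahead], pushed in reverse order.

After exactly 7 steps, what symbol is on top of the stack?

id

     Stack       Input              Action
  1  $ S         bool read id id $  expand S ::= bool S C
  2  $ C S bool  bool read id id $  match bool
  3  $ C S       read id id $       expand S ::= ε
  4  $ C         read id id $       expand C ::= read F
  5  $ F read    read id id $       match read
  6  $ F         id id $            expand F ::= id id
  7  $ id id     id id $            match id
Stack after step 7: $ id (top = id).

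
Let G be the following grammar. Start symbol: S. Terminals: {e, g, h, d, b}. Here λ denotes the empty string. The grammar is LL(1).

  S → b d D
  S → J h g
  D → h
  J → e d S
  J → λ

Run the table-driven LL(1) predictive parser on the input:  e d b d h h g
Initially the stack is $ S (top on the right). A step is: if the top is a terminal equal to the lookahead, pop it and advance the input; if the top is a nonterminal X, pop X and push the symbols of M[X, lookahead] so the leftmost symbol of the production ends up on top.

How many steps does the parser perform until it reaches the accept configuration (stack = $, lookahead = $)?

      Stack        Input            Action
   1  $ S          e d b d h h g $  expand S → J h g
   2  $ g h J      e d b d h h g $  expand J → e d S
   3  $ g h S d e  e d b d h h g $  match e
   4  $ g h S d    d b d h h g $    match d
   5  $ g h S      b d h h g $      expand S → b d D
   6  $ g h D d b  b d h h g $      match b
   7  $ g h D d    d h h g $        match d
   8  $ g h D      h h g $          expand D → h
   9  $ g h h      h h g $          match h
  10  $ g h        h g $            match h
  11  $ g          g $              match g
Accept reached after 11 steps.

11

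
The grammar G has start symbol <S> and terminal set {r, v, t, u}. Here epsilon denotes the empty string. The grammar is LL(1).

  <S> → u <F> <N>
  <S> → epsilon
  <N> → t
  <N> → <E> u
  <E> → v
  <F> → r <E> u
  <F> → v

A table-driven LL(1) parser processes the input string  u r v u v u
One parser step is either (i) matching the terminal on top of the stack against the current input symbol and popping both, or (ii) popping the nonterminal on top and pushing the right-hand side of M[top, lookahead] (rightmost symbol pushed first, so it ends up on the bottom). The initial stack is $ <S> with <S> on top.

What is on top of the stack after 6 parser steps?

u

step 1: stack=$ <S>  input=u r v u v u $  — expand <S> → u <F> <N>
step 2: stack=$ <N> <F> u  input=u r v u v u $  — match u
step 3: stack=$ <N> <F>  input=r v u v u $  — expand <F> → r <E> u
step 4: stack=$ <N> u <E> r  input=r v u v u $  — match r
step 5: stack=$ <N> u <E>  input=v u v u $  — expand <E> → v
step 6: stack=$ <N> u v  input=v u v u $  — match v
Stack after step 6: $ <N> u (top = u).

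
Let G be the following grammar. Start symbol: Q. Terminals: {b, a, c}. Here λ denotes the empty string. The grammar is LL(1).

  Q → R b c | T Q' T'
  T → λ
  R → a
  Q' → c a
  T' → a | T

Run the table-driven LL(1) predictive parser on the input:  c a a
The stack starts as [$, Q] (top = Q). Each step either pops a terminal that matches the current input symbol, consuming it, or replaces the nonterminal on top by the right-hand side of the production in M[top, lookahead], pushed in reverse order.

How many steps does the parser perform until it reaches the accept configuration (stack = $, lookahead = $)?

     Stack      Input    Action
  1  $ Q        c a a $  expand Q → T Q' T'
  2  $ T' Q' T  c a a $  expand T → λ
  3  $ T' Q'    c a a $  expand Q' → c a
  4  $ T' a c   c a a $  match c
  5  $ T' a     a a $    match a
  6  $ T'       a $      expand T' → a
  7  $ a        a $      match a
Accept reached after 7 steps.

7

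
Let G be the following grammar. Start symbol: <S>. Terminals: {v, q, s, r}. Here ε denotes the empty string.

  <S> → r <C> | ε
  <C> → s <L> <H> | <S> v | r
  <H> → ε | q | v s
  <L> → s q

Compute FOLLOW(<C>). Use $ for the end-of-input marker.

FIRST(<S>) = {ε, r}
FIRST(<H>) = {ε, q, v}
FIRST(<L>) = {s}
FIRST(<C>) = {r, s, v}  (via <S> v)
FOLLOW(<S>) includes $ since <S> is the start symbol.
FOLLOW(<S>): in <C>→<S> v, <S> is followed by v with FIRST {v}. Thus FOLLOW(<S>) = {$, v}.
FOLLOW(<C>): in <S>→r <C>, the suffix after <C> is empty, so FOLLOW(<C>) ⊇ FOLLOW(<S>) = {$, v}. Thus FOLLOW(<C>) = {$, v}.
FOLLOW(<H>): in <C>→s <L> <H>, the suffix after <H> is empty, so FOLLOW(<H>) ⊇ FOLLOW(<C>) = {$, v}. Thus FOLLOW(<H>) = {$, v}.
FOLLOW(<L>): in <C>→s <L> <H>, <L> is followed by <H> with FIRST {ε, q, v}; in <C>→s <L> <H>, the suffix after <L> is nullable, so FOLLOW(<L>) ⊇ FOLLOW(<C>) = {$, v}. Thus FOLLOW(<L>) = {$, q, v}.

{$, v}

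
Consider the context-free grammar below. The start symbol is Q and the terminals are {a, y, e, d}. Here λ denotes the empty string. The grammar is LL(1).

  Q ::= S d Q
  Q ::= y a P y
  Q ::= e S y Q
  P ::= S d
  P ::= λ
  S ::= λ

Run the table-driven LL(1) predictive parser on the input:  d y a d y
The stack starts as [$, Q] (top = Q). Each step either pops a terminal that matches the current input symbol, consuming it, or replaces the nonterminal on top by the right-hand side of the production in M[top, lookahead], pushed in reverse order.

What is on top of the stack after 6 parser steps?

step 1: stack=$ Q  input=d y a d y $  — expand Q ::= S d Q
step 2: stack=$ Q d S  input=d y a d y $  — expand S ::= λ
step 3: stack=$ Q d  input=d y a d y $  — match d
step 4: stack=$ Q  input=y a d y $  — expand Q ::= y a P y
step 5: stack=$ y P a y  input=y a d y $  — match y
step 6: stack=$ y P a  input=a d y $  — match a
Stack after step 6: $ y P (top = P).

P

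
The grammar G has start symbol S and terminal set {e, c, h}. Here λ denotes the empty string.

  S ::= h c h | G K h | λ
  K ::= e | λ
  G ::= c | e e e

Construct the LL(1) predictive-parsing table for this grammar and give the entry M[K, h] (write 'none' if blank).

K ::= λ

FIRST(K) = {λ, e}
FIRST(G) = {c, e}
FIRST(S) = {λ, c, e, h}  (via G K h)
FOLLOW(S) includes $ since S is the start symbol.
FOLLOW(K): in S::=G K h, K is followed by h with FIRST {h}. Thus FOLLOW(K) = {h}.
For K ::= e: FIRST(e) = {e}, so it goes in M[K, t] for t ∈ {e}.
For K ::= λ: FIRST(λ) = {λ}, so it goes in M[K, t] for t ∈ {}; since λ ∈ FIRST, also for every t ∈ FOLLOW(K) = {h}.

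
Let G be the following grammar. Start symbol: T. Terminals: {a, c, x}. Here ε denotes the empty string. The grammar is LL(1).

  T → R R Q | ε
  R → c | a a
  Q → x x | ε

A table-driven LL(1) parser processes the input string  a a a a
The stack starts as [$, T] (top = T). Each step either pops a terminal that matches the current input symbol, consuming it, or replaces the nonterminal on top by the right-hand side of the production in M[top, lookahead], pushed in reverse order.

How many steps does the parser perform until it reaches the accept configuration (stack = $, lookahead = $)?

step 1: stack=$ T  input=a a a a $  — expand T → R R Q
step 2: stack=$ Q R R  input=a a a a $  — expand R → a a
step 3: stack=$ Q R a a  input=a a a a $  — match a
step 4: stack=$ Q R a  input=a a a $  — match a
step 5: stack=$ Q R  input=a a $  — expand R → a a
step 6: stack=$ Q a a  input=a a $  — match a
step 7: stack=$ Q a  input=a $  — match a
step 8: stack=$ Q  input=$  — expand Q → ε
Accept reached after 8 steps.

8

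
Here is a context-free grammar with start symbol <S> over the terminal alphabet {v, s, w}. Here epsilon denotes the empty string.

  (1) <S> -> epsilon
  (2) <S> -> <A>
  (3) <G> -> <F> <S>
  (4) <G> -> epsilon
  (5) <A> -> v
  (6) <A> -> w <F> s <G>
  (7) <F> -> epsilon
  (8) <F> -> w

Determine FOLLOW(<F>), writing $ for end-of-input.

FIRST(<A>) = {v, w}
FIRST(<F>) = {epsilon, w}
FIRST(<S>) = {epsilon, v, w}  (via <A>)
FIRST(<G>) = {epsilon, v, w}  (via <F> <S>)
FOLLOW(<S>) includes $ since <S> is the start symbol.
FOLLOW(<S>): in <G>-><F> <S>, the suffix after <S> is empty, so FOLLOW(<S>) ⊇ FOLLOW(<G>) = {$}. Thus FOLLOW(<S>) = {$}.
FOLLOW(<A>): in <S>-><A>, the suffix after <A> is empty, so FOLLOW(<A>) ⊇ FOLLOW(<S>) = {$}. Thus FOLLOW(<A>) = {$}.
FOLLOW(<G>): in <A>->w <F> s <G>, the suffix after <G> is empty, so FOLLOW(<G>) ⊇ FOLLOW(<A>) = {$}. Thus FOLLOW(<G>) = {$}.
FOLLOW(<F>): in <G>-><F> <S>, <F> is followed by <S> with FIRST {epsilon, v, w}; in <G>-><F> <S>, the suffix after <F> is nullable, so FOLLOW(<F>) ⊇ FOLLOW(<G>) = {$}; in <A>->w <F> s <G>, <F> is followed by s <G> with FIRST {s}. Thus FOLLOW(<F>) = {$, s, v, w}.

{$, s, v, w}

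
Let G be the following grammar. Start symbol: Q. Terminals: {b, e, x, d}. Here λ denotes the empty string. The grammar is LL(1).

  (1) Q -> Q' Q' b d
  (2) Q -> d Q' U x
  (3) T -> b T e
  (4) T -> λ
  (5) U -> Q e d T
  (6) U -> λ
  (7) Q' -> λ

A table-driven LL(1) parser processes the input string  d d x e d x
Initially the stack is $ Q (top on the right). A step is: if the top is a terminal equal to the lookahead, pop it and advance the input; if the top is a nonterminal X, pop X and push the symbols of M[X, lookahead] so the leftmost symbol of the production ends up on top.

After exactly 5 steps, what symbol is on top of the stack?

step 1: stack=$ Q  input=d d x e d x $  — expand Q -> d Q' U x
step 2: stack=$ x U Q' d  input=d d x e d x $  — match d
step 3: stack=$ x U Q'  input=d x e d x $  — expand Q' -> λ
step 4: stack=$ x U  input=d x e d x $  — expand U -> Q e d T
step 5: stack=$ x T d e Q  input=d x e d x $  — expand Q -> d Q' U x
Stack after step 5: $ x T d e x U Q' d (top = d).

d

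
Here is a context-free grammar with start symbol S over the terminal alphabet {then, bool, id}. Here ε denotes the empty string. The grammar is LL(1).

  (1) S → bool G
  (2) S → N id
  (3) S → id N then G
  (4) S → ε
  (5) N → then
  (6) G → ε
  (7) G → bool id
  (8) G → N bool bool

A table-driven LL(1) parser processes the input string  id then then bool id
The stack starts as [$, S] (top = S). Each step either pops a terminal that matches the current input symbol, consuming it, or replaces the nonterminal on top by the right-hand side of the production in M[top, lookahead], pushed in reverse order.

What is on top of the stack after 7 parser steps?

id

     Stack          Input                   Action
  1  $ S            id then then bool id $  expand S → id N then G
  2  $ G then N id  id then then bool id $  match id
  3  $ G then N     then then bool id $     expand N → then
  4  $ G then then  then then bool id $     match then
  5  $ G then       then bool id $          match then
  6  $ G            bool id $               expand G → bool id
  7  $ id bool      bool id $               match bool
Stack after step 7: $ id (top = id).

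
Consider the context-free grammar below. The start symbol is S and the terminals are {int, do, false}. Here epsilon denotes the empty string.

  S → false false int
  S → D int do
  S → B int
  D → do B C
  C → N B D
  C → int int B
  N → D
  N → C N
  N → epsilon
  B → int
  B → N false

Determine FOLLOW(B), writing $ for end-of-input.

FIRST(D): from D→do B C we get {do}. So FIRST(D) = {do}.
FIRST(S): from S→false false int we get {false}; from S→D int do we get {do}; from S→B int we get {do, false, int}. So FIRST(S) = {do, false, int}.
FIRST(C): from C→N B D we get {do, false, int}; from C→int int B we get {int}. So FIRST(C) = {do, false, int}.
FIRST(N): from N→D we get {do}; from N→C N we get {do, false, int}; from N→epsilon we get {epsilon}. So FIRST(N) = {epsilon, do, false, int}.
FIRST(B): from B→int we get {int}; from B→N false we get {do, false, int}. So FIRST(B) = {do, false, int}.
FOLLOW(S) includes $ since S is the start symbol.
FOLLOW(S): S appears on no right-hand side. Thus FOLLOW(S) = {$}.
FOLLOW(N): in C→N B D, N is followed by B D with FIRST {do, false, int}; in N→C N, the suffix after N is empty (adds nothing new); in B→N false, N is followed by false with FIRST {false}. Thus FOLLOW(N) = {do, false, int}.
FOLLOW(D): in S→D int do, D is followed by int do with FIRST {int}; in C→N B D, the suffix after D is empty, so FOLLOW(D) ⊇ FOLLOW(C) = {do, false, int}; in N→D, the suffix after D is empty, so FOLLOW(D) ⊇ FOLLOW(N) = {do, false, int}. Thus FOLLOW(D) = {do, false, int}.
FOLLOW(C): in D→do B C, the suffix after C is empty, so FOLLOW(C) ⊇ FOLLOW(D) = {do, false, int}; in N→C N, C is followed by N with FIRST {epsilon, do, false, int}; in N→C N, the suffix after C is nullable, so FOLLOW(C) ⊇ FOLLOW(N) = {do, false, int}. Thus FOLLOW(C) = {do, false, int}.
FOLLOW(B): in S→B int, B is followed by int with FIRST {int}; in D→do B C, B is followed by C with FIRST {do, false, int}; in C→N B D, B is followed by D with FIRST {do}; in C→int int B, the suffix after B is empty, so FOLLOW(B) ⊇ FOLLOW(C) = {do, false, int}. Thus FOLLOW(B) = {do, false, int}.

{do, false, int}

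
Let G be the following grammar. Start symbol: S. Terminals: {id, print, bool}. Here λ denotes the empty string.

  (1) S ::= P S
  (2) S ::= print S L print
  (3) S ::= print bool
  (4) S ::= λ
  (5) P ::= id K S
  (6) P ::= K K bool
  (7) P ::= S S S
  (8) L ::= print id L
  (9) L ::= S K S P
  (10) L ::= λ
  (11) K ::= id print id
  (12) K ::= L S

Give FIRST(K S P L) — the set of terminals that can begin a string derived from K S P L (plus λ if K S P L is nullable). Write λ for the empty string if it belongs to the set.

FIRST(S): from S::=P S we get {λ, bool, id, print}; from S::=print S L print we get {print}; from S::=print bool we get {print}; from S::=λ we get {λ}. So FIRST(S) = {λ, bool, id, print}.
FIRST(P): from P::=id K S we get {id}; from P::=K K bool we get {bool, id, print}; from P::=S S S we get {λ, bool, id, print}. So FIRST(P) = {λ, bool, id, print}.
FIRST(L): from L::=print id L we get {print}; from L::=S K S P we get {λ, bool, id, print}; from L::=λ we get {λ}. So FIRST(L) = {λ, bool, id, print}.
FIRST(K): from K::=id print id we get {id}; from K::=L S we get {λ, bool, id, print}. So FIRST(K) = {λ, bool, id, print}.
FIRST(K S P L): take FIRST of each symbol in turn, carrying on past any symbol whose FIRST contains λ; result {λ, bool, id, print}.

{λ, bool, id, print}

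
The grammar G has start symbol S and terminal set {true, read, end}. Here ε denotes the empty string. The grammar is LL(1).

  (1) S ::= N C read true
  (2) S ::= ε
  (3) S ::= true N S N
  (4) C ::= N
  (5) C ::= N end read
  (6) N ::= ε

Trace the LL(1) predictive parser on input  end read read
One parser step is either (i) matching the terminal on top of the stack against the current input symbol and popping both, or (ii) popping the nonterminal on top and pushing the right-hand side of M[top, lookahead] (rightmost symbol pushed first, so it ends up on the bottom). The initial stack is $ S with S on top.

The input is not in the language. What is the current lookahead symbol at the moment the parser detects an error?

$

step 1: stack=$ S  input=end read read $  — expand S ::= N C read true
step 2: stack=$ true read C N  input=end read read $  — expand N ::= ε
step 3: stack=$ true read C  input=end read read $  — expand C ::= N end read
step 4: stack=$ true read read end N  input=end read read $  — expand N ::= ε
step 5: stack=$ true read read end  input=end read read $  — match end
step 6: stack=$ true read read  input=read read $  — match read
step 7: stack=$ true read  input=read $  — match read
step 8: stack=$ true  input=$  — error: top is terminal true but lookahead is $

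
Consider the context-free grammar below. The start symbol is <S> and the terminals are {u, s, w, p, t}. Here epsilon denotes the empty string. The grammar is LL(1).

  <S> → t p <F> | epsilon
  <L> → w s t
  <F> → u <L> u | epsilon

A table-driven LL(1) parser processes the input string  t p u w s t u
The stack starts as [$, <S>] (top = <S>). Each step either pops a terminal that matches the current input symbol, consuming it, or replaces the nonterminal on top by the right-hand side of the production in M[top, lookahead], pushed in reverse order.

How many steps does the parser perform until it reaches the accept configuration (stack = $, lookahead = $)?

      Stack      Input            Action
   1  $ <S>      t p u w s t u $  expand <S> → t p <F>
   2  $ <F> p t  t p u w s t u $  match t
   3  $ <F> p    p u w s t u $    match p
   4  $ <F>      u w s t u $      expand <F> → u <L> u
   5  $ u <L> u  u w s t u $      match u
   6  $ u <L>    w s t u $        expand <L> → w s t
   7  $ u t s w  w s t u $        match w
   8  $ u t s    s t u $          match s
   9  $ u t      t u $            match t
  10  $ u        u $              match u
Accept reached after 10 steps.

10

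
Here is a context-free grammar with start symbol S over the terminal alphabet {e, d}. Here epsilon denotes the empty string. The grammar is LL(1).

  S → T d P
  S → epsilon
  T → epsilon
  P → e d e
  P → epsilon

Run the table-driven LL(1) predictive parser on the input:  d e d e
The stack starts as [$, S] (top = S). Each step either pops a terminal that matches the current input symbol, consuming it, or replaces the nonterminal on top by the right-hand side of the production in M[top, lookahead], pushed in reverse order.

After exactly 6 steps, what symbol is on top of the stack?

     Stack    Input      Action
  1  $ S      d e d e $  expand S → T d P
  2  $ P d T  d e d e $  expand T → epsilon
  3  $ P d    d e d e $  match d
  4  $ P      e d e $    expand P → e d e
  5  $ e d e  e d e $    match e
  6  $ e d    d e $      match d
Stack after step 6: $ e (top = e).

e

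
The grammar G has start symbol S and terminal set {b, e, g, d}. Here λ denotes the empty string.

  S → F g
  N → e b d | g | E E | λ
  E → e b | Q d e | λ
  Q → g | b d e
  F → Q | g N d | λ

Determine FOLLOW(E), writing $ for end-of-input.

FIRST(Q) = {b, g}
FIRST(E) = {λ, b, e, g}  (via Q d e)
FIRST(F) = {λ, b, g}  (via Q)
FIRST(S) = {b, g}  (via F g)
FIRST(N) = {λ, b, e, g}  (via E E)
FOLLOW(S) includes $ since S is the start symbol.
FOLLOW(S): S appears on no right-hand side. Thus FOLLOW(S) = {$}.
FOLLOW(N): in F→g N d, N is followed by d with FIRST {d}. Thus FOLLOW(N) = {d}.
FOLLOW(E): in N→E E (occurrence 1), E is followed by E with FIRST {λ, b, e, g}; in N→E E (occurrence 1), the suffix after E is nullable, so FOLLOW(E) ⊇ FOLLOW(N) = {d}; in N→E E (occurrence 2), the suffix after E is empty, so FOLLOW(E) ⊇ FOLLOW(N) = {d}. Thus FOLLOW(E) = {b, d, e, g}.
FOLLOW(F): in S→F g, F is followed by g with FIRST {g}. Thus FOLLOW(F) = {g}.
FOLLOW(Q): in E→Q d e, Q is followed by d e with FIRST {d}; in F→Q, the suffix after Q is empty, so FOLLOW(Q) ⊇ FOLLOW(F) = {g}. Thus FOLLOW(Q) = {d, g}.

{b, d, e, g}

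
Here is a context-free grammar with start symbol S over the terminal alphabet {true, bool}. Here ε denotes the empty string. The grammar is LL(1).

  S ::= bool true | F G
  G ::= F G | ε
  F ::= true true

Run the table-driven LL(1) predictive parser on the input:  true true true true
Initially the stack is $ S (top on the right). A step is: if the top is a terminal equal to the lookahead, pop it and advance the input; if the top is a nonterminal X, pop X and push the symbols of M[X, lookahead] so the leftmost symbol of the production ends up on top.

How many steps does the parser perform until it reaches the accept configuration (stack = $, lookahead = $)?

9

step 1: stack=$ S  input=true true true true $  — expand S ::= F G
step 2: stack=$ G F  input=true true true true $  — expand F ::= true true
step 3: stack=$ G true true  input=true true true true $  — match true
step 4: stack=$ G true  input=true true true $  — match true
step 5: stack=$ G  input=true true $  — expand G ::= F G
step 6: stack=$ G F  input=true true $  — expand F ::= true true
step 7: stack=$ G true true  input=true true $  — match true
step 8: stack=$ G true  input=true $  — match true
step 9: stack=$ G  input=$  — expand G ::= ε
Accept reached after 9 steps.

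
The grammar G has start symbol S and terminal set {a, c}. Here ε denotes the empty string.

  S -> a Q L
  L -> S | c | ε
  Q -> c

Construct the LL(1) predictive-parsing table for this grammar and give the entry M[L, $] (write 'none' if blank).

L -> ε

FIRST(S) = {a}
FIRST(Q) = {c}
FIRST(L) = {ε, a, c}  (via S)
FOLLOW(S) includes $ since S is the start symbol.
FOLLOW(S): in L->S, the suffix after S is empty, so FOLLOW(S) ⊇ FOLLOW(L) = {$}. Thus FOLLOW(S) = {$}.
FOLLOW(L): in S->a Q L, the suffix after L is empty, so FOLLOW(L) ⊇ FOLLOW(S) = {$}. Thus FOLLOW(L) = {$}.
For L -> S: FIRST(S) = {a}, so it goes in M[L, t] for t ∈ {a}.
For L -> c: FIRST(c) = {c}, so it goes in M[L, t] for t ∈ {c}.
For L -> ε: FIRST(ε) = {ε}, so it goes in M[L, t] for t ∈ {}; since ε ∈ FIRST, also for every t ∈ FOLLOW(L) = {$}.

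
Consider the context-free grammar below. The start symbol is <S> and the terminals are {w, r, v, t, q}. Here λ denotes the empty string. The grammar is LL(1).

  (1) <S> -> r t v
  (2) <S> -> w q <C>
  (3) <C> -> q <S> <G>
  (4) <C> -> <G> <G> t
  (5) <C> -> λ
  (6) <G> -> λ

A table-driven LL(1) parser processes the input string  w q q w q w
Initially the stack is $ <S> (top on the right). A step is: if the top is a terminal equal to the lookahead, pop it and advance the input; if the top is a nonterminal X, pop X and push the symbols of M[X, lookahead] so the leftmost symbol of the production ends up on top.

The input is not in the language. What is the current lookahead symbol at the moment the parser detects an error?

     Stack          Input          Action
  1  $ <S>          w q q w q w $  expand <S> -> w q <C>
  2  $ <C> q w      w q q w q w $  match w
  3  $ <C> q        q q w q w $    match q
  4  $ <C>          q w q w $      expand <C> -> q <S> <G>
  5  $ <G> <S> q    q w q w $      match q
  6  $ <G> <S>      w q w $        expand <S> -> w q <C>
  7  $ <G> <C> q w  w q w $        match w
  8  $ <G> <C> q    q w $          match q
  9  $ <G> <C>      w $            error: M[<C>, w] is empty

w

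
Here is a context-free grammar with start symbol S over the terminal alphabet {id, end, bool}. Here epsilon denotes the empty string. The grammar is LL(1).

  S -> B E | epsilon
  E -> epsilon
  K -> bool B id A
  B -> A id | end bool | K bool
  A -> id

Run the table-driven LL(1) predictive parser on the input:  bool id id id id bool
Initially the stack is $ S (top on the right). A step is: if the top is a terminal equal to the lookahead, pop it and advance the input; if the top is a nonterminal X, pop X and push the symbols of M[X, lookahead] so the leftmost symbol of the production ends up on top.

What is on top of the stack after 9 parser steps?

     Stack                 Input                    Action
  1  $ S                   bool id id id id bool $  expand S -> B E
  2  $ E B                 bool id id id id bool $  expand B -> K bool
  3  $ E bool K            bool id id id id bool $  expand K -> bool B id A
  4  $ E bool A id B bool  bool id id id id bool $  match bool
  5  $ E bool A id B       id id id id bool $       expand B -> A id
  6  $ E bool A id id A    id id id id bool $       expand A -> id
  7  $ E bool A id id id   id id id id bool $       match id
  8  $ E bool A id id      id id id bool $          match id
  9  $ E bool A id         id id bool $             match id
Stack after step 9: $ E bool A (top = A).

A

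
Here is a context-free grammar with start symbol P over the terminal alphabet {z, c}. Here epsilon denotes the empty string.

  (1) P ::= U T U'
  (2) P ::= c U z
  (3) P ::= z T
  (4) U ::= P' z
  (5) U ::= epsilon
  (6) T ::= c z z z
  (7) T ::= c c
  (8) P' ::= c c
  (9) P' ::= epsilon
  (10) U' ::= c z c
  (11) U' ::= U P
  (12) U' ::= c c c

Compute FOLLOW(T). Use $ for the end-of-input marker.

FIRST(T): from T::=c z z z we get {c}; from T::=c c we get {c}. So FIRST(T) = {c}.
FIRST(P'): from P'::=c c we get {c}; from P'::=epsilon we get {epsilon}. So FIRST(P') = {epsilon, c}.
FIRST(U): from U::=P' z we get {c, z}; from U::=epsilon we get {epsilon}. So FIRST(U) = {epsilon, c, z}.
FIRST(P): from P::=U T U' we get {c, z}; from P::=c U z we get {c}; from P::=z T we get {z}. So FIRST(P) = {c, z}.
FIRST(U'): from U'::=c z c we get {c}; from U'::=U P we get {c, z}; from U'::=c c c we get {c}. So FIRST(U') = {c, z}.
FOLLOW(P) includes $ since P is the start symbol.
FOLLOW(U): in P::=U T U', U is followed by T U' with FIRST {c}; in P::=c U z, U is followed by z with FIRST {z}; in U'::=U P, U is followed by P with FIRST {c, z}. Thus FOLLOW(U) = {c, z}.
FOLLOW(P'): in U::=P' z, P' is followed by z with FIRST {z}. Thus FOLLOW(P') = {z}.
FOLLOW(P): in U'::=U P, the suffix after P is empty, so FOLLOW(P) ⊇ FOLLOW(U') = {$}. Thus FOLLOW(P) = {$}.
FOLLOW(T): in P::=U T U', T is followed by U' with FIRST {c, z}; in P::=z T, the suffix after T is empty, so FOLLOW(T) ⊇ FOLLOW(P) = {$}. Thus FOLLOW(T) = {$, c, z}.
FOLLOW(U'): in P::=U T U', the suffix after U' is empty, so FOLLOW(U') ⊇ FOLLOW(P) = {$}. Thus FOLLOW(U') = {$}.

{$, c, z}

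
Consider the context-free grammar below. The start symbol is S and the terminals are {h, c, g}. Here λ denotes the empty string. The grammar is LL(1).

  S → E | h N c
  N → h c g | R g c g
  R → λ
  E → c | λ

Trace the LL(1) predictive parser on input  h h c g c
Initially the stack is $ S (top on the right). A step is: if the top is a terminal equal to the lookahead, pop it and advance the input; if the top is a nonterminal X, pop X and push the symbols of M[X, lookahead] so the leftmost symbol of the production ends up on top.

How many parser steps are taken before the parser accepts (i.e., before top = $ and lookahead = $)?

     Stack      Input        Action
  1  $ S        h h c g c $  expand S → h N c
  2  $ c N h    h h c g c $  match h
  3  $ c N      h c g c $    expand N → h c g
  4  $ c g c h  h c g c $    match h
  5  $ c g c    c g c $      match c
  6  $ c g      g c $        match g
  7  $ c        c $          match c
Accept reached after 7 steps.

7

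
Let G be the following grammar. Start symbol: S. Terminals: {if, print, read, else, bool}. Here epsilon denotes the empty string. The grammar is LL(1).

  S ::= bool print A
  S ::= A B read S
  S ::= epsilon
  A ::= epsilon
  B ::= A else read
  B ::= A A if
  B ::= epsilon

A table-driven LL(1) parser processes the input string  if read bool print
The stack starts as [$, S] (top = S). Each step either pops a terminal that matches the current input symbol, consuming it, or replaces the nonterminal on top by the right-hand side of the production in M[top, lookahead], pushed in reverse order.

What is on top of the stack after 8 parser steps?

step 1: stack=$ S  input=if read bool print $  — expand S ::= A B read S
step 2: stack=$ S read B A  input=if read bool print $  — expand A ::= epsilon
step 3: stack=$ S read B  input=if read bool print $  — expand B ::= A A if
step 4: stack=$ S read if A A  input=if read bool print $  — expand A ::= epsilon
step 5: stack=$ S read if A  input=if read bool print $  — expand A ::= epsilon
step 6: stack=$ S read if  input=if read bool print $  — match if
step 7: stack=$ S read  input=read bool print $  — match read
step 8: stack=$ S  input=bool print $  — expand S ::= bool print A
Stack after step 8: $ A print bool (top = bool).

bool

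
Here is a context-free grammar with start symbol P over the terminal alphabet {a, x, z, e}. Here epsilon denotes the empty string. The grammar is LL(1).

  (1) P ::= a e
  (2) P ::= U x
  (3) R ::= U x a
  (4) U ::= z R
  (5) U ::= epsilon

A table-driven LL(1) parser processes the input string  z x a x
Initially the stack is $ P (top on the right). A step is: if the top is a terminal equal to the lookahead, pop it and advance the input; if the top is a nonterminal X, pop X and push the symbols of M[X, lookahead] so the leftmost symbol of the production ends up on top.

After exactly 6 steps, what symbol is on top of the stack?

a

     Stack      Input      Action
  1  $ P        z x a x $  expand P ::= U x
  2  $ x U      z x a x $  expand U ::= z R
  3  $ x R z    z x a x $  match z
  4  $ x R      x a x $    expand R ::= U x a
  5  $ x a x U  x a x $    expand U ::= epsilon
  6  $ x a x    x a x $    match x
Stack after step 6: $ x a (top = a).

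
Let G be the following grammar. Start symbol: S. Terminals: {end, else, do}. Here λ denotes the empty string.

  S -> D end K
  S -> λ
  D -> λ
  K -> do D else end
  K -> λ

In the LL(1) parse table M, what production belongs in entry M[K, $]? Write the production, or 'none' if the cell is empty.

K -> λ

FIRST(D): from D->λ we get {λ}. So FIRST(D) = {λ}.
FIRST(K): from K->do D else end we get {do}; from K->λ we get {λ}. So FIRST(K) = {λ, do}.
FIRST(S): from S->D end K we get {end}; from S->λ we get {λ}. So FIRST(S) = {λ, end}.
FOLLOW(S) includes $ since S is the start symbol.
FOLLOW(S): S appears on no right-hand side. Thus FOLLOW(S) = {$}.
FOLLOW(K): in S->D end K, the suffix after K is empty, so FOLLOW(K) ⊇ FOLLOW(S) = {$}. Thus FOLLOW(K) = {$}.
For K -> do D else end: FIRST(do D else end) = {do}, so it goes in M[K, t] for t ∈ {do}.
For K -> λ: FIRST(λ) = {λ}, so it goes in M[K, t] for t ∈ {}; since λ ∈ FIRST, also for every t ∈ FOLLOW(K) = {$}.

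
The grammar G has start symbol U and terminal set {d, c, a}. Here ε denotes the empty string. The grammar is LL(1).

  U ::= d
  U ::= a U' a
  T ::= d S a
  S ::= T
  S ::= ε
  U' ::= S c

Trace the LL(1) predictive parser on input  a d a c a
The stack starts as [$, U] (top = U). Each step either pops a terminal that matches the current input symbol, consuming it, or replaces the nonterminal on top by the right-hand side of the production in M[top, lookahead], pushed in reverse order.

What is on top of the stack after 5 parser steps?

     Stack     Input        Action
  1  $ U       a d a c a $  expand U ::= a U' a
  2  $ a U' a  a d a c a $  match a
  3  $ a U'    d a c a $    expand U' ::= S c
  4  $ a c S   d a c a $    expand S ::= T
  5  $ a c T   d a c a $    expand T ::= d S a
Stack after step 5: $ a c a S d (top = d).

d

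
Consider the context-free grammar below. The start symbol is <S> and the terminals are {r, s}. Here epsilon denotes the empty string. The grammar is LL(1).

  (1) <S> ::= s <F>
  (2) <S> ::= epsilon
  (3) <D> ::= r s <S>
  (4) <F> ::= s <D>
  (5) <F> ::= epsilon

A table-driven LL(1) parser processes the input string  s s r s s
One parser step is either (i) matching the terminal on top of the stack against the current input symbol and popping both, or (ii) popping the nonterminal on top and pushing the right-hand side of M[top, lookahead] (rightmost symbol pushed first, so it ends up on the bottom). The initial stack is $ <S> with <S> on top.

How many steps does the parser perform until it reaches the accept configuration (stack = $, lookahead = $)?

step 1: stack=$ <S>  input=s s r s s $  — expand <S> ::= s <F>
step 2: stack=$ <F> s  input=s s r s s $  — match s
step 3: stack=$ <F>  input=s r s s $  — expand <F> ::= s <D>
step 4: stack=$ <D> s  input=s r s s $  — match s
step 5: stack=$ <D>  input=r s s $  — expand <D> ::= r s <S>
step 6: stack=$ <S> s r  input=r s s $  — match r
step 7: stack=$ <S> s  input=s s $  — match s
step 8: stack=$ <S>  input=s $  — expand <S> ::= s <F>
step 9: stack=$ <F> s  input=s $  — match s
step 10: stack=$ <F>  input=$  — expand <F> ::= epsilon
Accept reached after 10 steps.

10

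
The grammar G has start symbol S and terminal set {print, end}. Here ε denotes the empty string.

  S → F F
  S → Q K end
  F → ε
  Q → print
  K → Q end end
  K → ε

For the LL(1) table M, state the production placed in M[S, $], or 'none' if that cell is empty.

FIRST(F): from F→ε we get {ε}. So FIRST(F) = {ε}.
FIRST(Q): from Q→print we get {print}. So FIRST(Q) = {print}.
FIRST(S): from S→F F we get {ε}; from S→Q K end we get {print}. So FIRST(S) = {ε, print}.
FIRST(K): from K→Q end end we get {print}; from K→ε we get {ε}. So FIRST(K) = {ε, print}.
FOLLOW(S) includes $ since S is the start symbol.
FOLLOW(S): S appears on no right-hand side. Thus FOLLOW(S) = {$}.
For S → F F: FIRST(F F) = {ε}, so it goes in M[S, t] for t ∈ {}; since ε ∈ FIRST, also for every t ∈ FOLLOW(S) = {$}.
For S → Q K end: FIRST(Q K end) = {print}, so it goes in M[S, t] for t ∈ {print}.

S → F F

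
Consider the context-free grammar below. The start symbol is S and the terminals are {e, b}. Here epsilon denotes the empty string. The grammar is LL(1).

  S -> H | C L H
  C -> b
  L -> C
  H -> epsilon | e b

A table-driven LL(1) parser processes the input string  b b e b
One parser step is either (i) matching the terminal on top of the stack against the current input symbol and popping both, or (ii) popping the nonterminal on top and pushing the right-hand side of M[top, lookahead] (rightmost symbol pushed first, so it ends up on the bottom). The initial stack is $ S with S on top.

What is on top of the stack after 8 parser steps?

b

step 1: stack=$ S  input=b b e b $  — expand S -> C L H
step 2: stack=$ H L C  input=b b e b $  — expand C -> b
step 3: stack=$ H L b  input=b b e b $  — match b
step 4: stack=$ H L  input=b e b $  — expand L -> C
step 5: stack=$ H C  input=b e b $  — expand C -> b
step 6: stack=$ H b  input=b e b $  — match b
step 7: stack=$ H  input=e b $  — expand H -> e b
step 8: stack=$ b e  input=e b $  — match e
Stack after step 8: $ b (top = b).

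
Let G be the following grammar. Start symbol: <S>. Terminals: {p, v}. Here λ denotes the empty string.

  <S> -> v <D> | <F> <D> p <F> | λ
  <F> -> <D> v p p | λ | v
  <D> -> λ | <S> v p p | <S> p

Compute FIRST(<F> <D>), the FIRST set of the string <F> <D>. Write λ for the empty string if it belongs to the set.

{λ, p, v}

FIRST(<S>) = {λ, p, v}  (via <F> <D> p <F>)
FIRST(<D>) = {λ, p, v}  (via <S> v p p, <S> p)
FIRST(<F>) = {λ, p, v}  (via <D> v p p)
FIRST(<F> <D>): take FIRST of each symbol in turn, carrying on past any symbol whose FIRST contains λ; result {λ, p, v}.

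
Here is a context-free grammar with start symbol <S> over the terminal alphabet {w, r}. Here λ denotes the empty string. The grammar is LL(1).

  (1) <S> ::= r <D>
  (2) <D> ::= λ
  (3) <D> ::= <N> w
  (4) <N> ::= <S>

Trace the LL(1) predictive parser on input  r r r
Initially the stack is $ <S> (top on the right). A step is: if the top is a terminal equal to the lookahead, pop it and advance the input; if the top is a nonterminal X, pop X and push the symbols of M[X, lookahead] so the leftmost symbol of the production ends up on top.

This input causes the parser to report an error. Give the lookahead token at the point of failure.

step 1: stack=$ <S>  input=r r r $  — expand <S> ::= r <D>
step 2: stack=$ <D> r  input=r r r $  — match r
step 3: stack=$ <D>  input=r r $  — expand <D> ::= <N> w
step 4: stack=$ w <N>  input=r r $  — expand <N> ::= <S>
step 5: stack=$ w <S>  input=r r $  — expand <S> ::= r <D>
step 6: stack=$ w <D> r  input=r r $  — match r
step 7: stack=$ w <D>  input=r $  — expand <D> ::= <N> w
step 8: stack=$ w w <N>  input=r $  — expand <N> ::= <S>
step 9: stack=$ w w <S>  input=r $  — expand <S> ::= r <D>
step 10: stack=$ w w <D> r  input=r $  — match r
step 11: stack=$ w w <D>  input=$  — expand <D> ::= λ
step 12: stack=$ w w  input=$  — error: top is terminal w but lookahead is $

$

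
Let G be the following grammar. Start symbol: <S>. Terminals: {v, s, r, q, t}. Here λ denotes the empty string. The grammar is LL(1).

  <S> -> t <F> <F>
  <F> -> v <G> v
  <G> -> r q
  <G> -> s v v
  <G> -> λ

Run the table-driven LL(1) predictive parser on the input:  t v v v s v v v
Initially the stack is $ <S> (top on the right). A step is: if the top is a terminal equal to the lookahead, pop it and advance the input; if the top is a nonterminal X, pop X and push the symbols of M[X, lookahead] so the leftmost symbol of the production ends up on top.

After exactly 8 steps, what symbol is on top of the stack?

step 1: stack=$ <S>  input=t v v v s v v v $  — expand <S> -> t <F> <F>
step 2: stack=$ <F> <F> t  input=t v v v s v v v $  — match t
step 3: stack=$ <F> <F>  input=v v v s v v v $  — expand <F> -> v <G> v
step 4: stack=$ <F> v <G> v  input=v v v s v v v $  — match v
step 5: stack=$ <F> v <G>  input=v v s v v v $  — expand <G> -> λ
step 6: stack=$ <F> v  input=v v s v v v $  — match v
step 7: stack=$ <F>  input=v s v v v $  — expand <F> -> v <G> v
step 8: stack=$ v <G> v  input=v s v v v $  — match v
Stack after step 8: $ v <G> (top = <G>).

<G>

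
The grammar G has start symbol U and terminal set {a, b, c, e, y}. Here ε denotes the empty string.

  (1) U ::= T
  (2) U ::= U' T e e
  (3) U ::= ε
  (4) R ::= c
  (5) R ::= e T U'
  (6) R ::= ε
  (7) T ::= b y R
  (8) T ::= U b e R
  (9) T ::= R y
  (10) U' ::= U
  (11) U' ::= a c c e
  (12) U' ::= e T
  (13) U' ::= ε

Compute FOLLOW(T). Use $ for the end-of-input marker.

FIRST(R) = {ε, c, e}
FIRST(U) = {ε, a, b, c, e, y}  (via T, U' T e e)
FIRST(T) = {a, b, c, e, y}  (via U b e R, R y)
FIRST(U') = {ε, a, b, c, e, y}  (via U)
FOLLOW(U) includes $ since U is the start symbol.
FOLLOW(U): in T::=U b e R, U is followed by b e R with FIRST {b}; in U'::=U, the suffix after U is empty, so FOLLOW(U) ⊇ FOLLOW(U') = {$, a, b, c, e, y}. Thus FOLLOW(U) = {$, a, b, c, e, y}.
FOLLOW(R): in T::=b y R, the suffix after R is empty, so FOLLOW(R) ⊇ FOLLOW(T) = {$, a, b, c, e, y}; in T::=U b e R, the suffix after R is empty, so FOLLOW(R) ⊇ FOLLOW(T) = {$, a, b, c, e, y}; in T::=R y, R is followed by y with FIRST {y}. Thus FOLLOW(R) = {$, a, b, c, e, y}.
FOLLOW(U'): in U::=U' T e e, U' is followed by T e e with FIRST {a, b, c, e, y}; in R::=e T U', the suffix after U' is empty, so FOLLOW(U') ⊇ FOLLOW(R) = {$, a, b, c, e, y}. Thus FOLLOW(U') = {$, a, b, c, e, y}.
FOLLOW(T): in U::=T, the suffix after T is empty, so FOLLOW(T) ⊇ FOLLOW(U) = {$, a, b, c, e, y}; in U::=U' T e e, T is followed by e e with FIRST {e}; in R::=e T U', T is followed by U' with FIRST {ε, a, b, c, e, y}; in R::=e T U', the suffix after T is nullable, so FOLLOW(T) ⊇ FOLLOW(R) = {$, a, b, c, e, y}; in U'::=e T, the suffix after T is empty, so FOLLOW(T) ⊇ FOLLOW(U') = {$, a, b, c, e, y}. Thus FOLLOW(T) = {$, a, b, c, e, y}.

{$, a, b, c, e, y}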